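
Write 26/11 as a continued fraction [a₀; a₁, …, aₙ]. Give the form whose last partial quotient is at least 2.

[2; 2, 1, 3]

26 = 2×11 + 4
11 = 2×4 + 3
4 = 1×3 + 1
3 = 3×1 + 0  (stop)
So 26/11 = [2; 2, 1, 3].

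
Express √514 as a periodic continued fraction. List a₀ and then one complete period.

[22; 1, 2, 22, 2, 1, 44]

a₀ = ⌊√514⌋ = 22.
With m₀=0, d₀=1 and mₖ₊₁ = dₖaₖ − mₖ, dₖ₊₁ = (n − mₖ₊₁²)/dₖ, aₖ₊₁ = ⌊(a₀+mₖ₊₁)/dₖ₊₁⌋:
  k=1: m=22, d=30, a=1
  k=2: m=8, d=15, a=2
  k=3: m=22, d=2, a=22
  k=4: m=22, d=15, a=2
  k=5: m=8, d=30, a=1
  k=6: m=22, d=1, a=44
d=1 and a=2a₀=44 at k=6, so the next step gives (m, d) = (22, 30) again — its k=1 value — and the period has length 6.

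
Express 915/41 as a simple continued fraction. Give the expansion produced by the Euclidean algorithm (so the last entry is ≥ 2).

[22; 3, 6, 2]

915 = 22*41 + 13
41 = 3*13 + 2
13 = 6*2 + 1
2 = 2*1 + 0  (stop)
So 915/41 = [22; 3, 6, 2].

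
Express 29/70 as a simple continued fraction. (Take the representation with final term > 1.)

[0; 2, 2, 2, 2, 2]

29 = 0*70 + 29
70 = 2*29 + 12
29 = 2*12 + 5
12 = 2*5 + 2
5 = 2*2 + 1
2 = 2*1 + 0  (stop)
So 29/70 = [0; 2, 2, 2, 2, 2].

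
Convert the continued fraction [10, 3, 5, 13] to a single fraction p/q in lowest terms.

Fold from the inside: start with 13/1.
  5 + 1/13 = 66/13
  3 + 13/66 = 211/66
  10 + 66/211 = 2176/211

2176/211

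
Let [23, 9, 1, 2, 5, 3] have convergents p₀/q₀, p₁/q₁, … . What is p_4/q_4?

3581/155

Using pₖ = aₖpₖ₋₁ + pₖ₋₂, qₖ = aₖqₖ₋₁ + qₖ₋₂ (with p₋₁=1, p₋₂=0, q₋₁=0, q₋₂=1):
  k=0: a=23, p=23, q=1
  k=1: a=9, p=208, q=9
  k=2: a=1, p=231, q=10
  k=3: a=2, p=670, q=29
  k=4: a=5, p=3581, q=155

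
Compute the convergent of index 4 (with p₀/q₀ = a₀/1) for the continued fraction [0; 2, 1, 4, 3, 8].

16/45

Using pₖ = aₖpₖ₋₁ + pₖ₋₂, qₖ = aₖqₖ₋₁ + qₖ₋₂ (with p₋₁=1, p₋₂=0, q₋₁=0, q₋₂=1):
  k=0: a=0, p=0, q=1
  k=1: a=2, p=1, q=2
  k=2: a=1, p=1, q=3
  k=3: a=4, p=5, q=14
  k=4: a=3, p=16, q=45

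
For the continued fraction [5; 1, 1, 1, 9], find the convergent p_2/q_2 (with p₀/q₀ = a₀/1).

Using pₖ = aₖpₖ₋₁ + pₖ₋₂, qₖ = aₖqₖ₋₁ + qₖ₋₂ (with p₋₁=1, p₋₂=0, q₋₁=0, q₋₂=1):
  k=0: a=5, p=5, q=1
  k=1: a=1, p=6, q=1
  k=2: a=1, p=11, q=2

11/2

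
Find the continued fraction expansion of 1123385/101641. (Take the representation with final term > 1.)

[11; 19, 18, 12, 3, 2, 3]

1123385 = 11×101641 + 5334
101641 = 19×5334 + 295
5334 = 18×295 + 24
295 = 12×24 + 7
24 = 3×7 + 3
7 = 2×3 + 1
3 = 3×1 + 0  (stop)
So 1123385/101641 = [11; 19, 18, 12, 3, 2, 3].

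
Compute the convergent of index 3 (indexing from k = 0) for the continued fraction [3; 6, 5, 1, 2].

Using pₖ = aₖpₖ₋₁ + pₖ₋₂, qₖ = aₖqₖ₋₁ + qₖ₋₂ (with p₋₁=1, p₋₂=0, q₋₁=0, q₋₂=1):
  k=0: a=3, p=3, q=1
  k=1: a=6, p=19, q=6
  k=2: a=5, p=98, q=31
  k=3: a=1, p=117, q=37

117/37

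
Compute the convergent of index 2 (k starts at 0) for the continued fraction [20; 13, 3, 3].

Using pₖ = aₖpₖ₋₁ + pₖ₋₂, qₖ = aₖqₖ₋₁ + qₖ₋₂ (with p₋₁=1, p₋₂=0, q₋₁=0, q₋₂=1):
  k=0: a=20, p=20, q=1
  k=1: a=13, p=261, q=13
  k=2: a=3, p=803, q=40

803/40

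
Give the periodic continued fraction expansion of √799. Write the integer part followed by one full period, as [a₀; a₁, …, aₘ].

[28; 3, 1, 3, 56]

a₀ = ⌊√799⌋ = 28.
With m₀=0, d₀=1 and mₖ₊₁ = dₖaₖ − mₖ, dₖ₊₁ = (n − mₖ₊₁²)/dₖ, aₖ₊₁ = ⌊(a₀+mₖ₊₁)/dₖ₊₁⌋:
  k=1: m=28, d=15, a=3
  k=2: m=17, d=34, a=1
  k=3: m=17, d=15, a=3
  k=4: m=28, d=1, a=56
d=1 and a=2a₀=56 at k=4, so the next step gives (m, d) = (28, 15) again — its k=1 value — and the period has length 4.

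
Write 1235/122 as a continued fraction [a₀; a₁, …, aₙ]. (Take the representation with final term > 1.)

1235 = 10·122 + 15
122 = 8·15 + 2
15 = 7·2 + 1
2 = 2·1 + 0  (stop)
So 1235/122 = [10; 8, 7, 2].

[10; 8, 7, 2]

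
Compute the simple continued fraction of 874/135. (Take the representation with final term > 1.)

[6; 2, 9, 7]

874 = 6·135 + 64
135 = 2·64 + 7
64 = 9·7 + 1
7 = 7·1 + 0  (stop)
So 874/135 = [6; 2, 9, 7].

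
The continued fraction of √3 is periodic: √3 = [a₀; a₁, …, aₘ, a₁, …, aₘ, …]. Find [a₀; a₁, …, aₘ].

[1; 1, 2]

a₀ = ⌊√3⌋ = 1.
With m₀=0, d₀=1 and mₖ₊₁ = dₖaₖ − mₖ, dₖ₊₁ = (n − mₖ₊₁²)/dₖ, aₖ₊₁ = ⌊(a₀+mₖ₊₁)/dₖ₊₁⌋:
  k=1: m=1, d=2, a=1
  k=2: m=1, d=1, a=2
d=1 and a=2a₀=2 at k=2, so the next step gives (m, d) = (1, 2) again — its k=1 value — and the period has length 2.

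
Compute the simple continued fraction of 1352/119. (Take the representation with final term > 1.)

1352 = 11*119 + 43
119 = 2*43 + 33
43 = 1*33 + 10
33 = 3*10 + 3
10 = 3*3 + 1
3 = 3*1 + 0  (stop)
So 1352/119 = [11; 2, 1, 3, 3, 3].

[11; 2, 1, 3, 3, 3]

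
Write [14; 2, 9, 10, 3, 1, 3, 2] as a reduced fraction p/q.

Using pₖ = aₖpₖ₋₁ + pₖ₋₂ and qₖ = aₖqₖ₋₁ + qₖ₋₂:
  k=0: a=14, p=14, q=1
  k=1: a=2, p=29, q=2
  k=2: a=9, p=275, q=19
  k=3: a=10, p=2779, q=192
  k=4: a=3, p=8612, q=595
  k=5: a=1, p=11391, q=787
  k=6: a=3, p=42785, q=2956
  k=7: a=2, p=96961, q=6699

96961/6699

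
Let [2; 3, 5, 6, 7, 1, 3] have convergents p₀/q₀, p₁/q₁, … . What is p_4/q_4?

1640/709

Using pₖ = aₖpₖ₋₁ + pₖ₋₂, qₖ = aₖqₖ₋₁ + qₖ₋₂ (with p₋₁=1, p₋₂=0, q₋₁=0, q₋₂=1):
  k=0: a=2, p=2, q=1
  k=1: a=3, p=7, q=3
  k=2: a=5, p=37, q=16
  k=3: a=6, p=229, q=99
  k=4: a=7, p=1640, q=709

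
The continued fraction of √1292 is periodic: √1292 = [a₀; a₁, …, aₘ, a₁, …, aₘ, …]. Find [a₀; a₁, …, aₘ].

[35; 1, 16, 1, 70]

a₀ = ⌊√1292⌋ = 35.
With m₀=0, d₀=1 and mₖ₊₁ = dₖaₖ − mₖ, dₖ₊₁ = (n − mₖ₊₁²)/dₖ, aₖ₊₁ = ⌊(a₀+mₖ₊₁)/dₖ₊₁⌋:
  k=1: m=35, d=67, a=1
  k=2: m=32, d=4, a=16
  k=3: m=32, d=67, a=1
  k=4: m=35, d=1, a=70
d=1 and a=2a₀=70 at k=4, so the next step gives (m, d) = (35, 67) again — its k=1 value — and the period has length 4.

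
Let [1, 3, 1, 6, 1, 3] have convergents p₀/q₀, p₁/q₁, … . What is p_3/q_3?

34/27

Using pₖ = aₖpₖ₋₁ + pₖ₋₂, qₖ = aₖqₖ₋₁ + qₖ₋₂ (with p₋₁=1, p₋₂=0, q₋₁=0, q₋₂=1):
  k=0: a=1, p=1, q=1
  k=1: a=3, p=4, q=3
  k=2: a=1, p=5, q=4
  k=3: a=6, p=34, q=27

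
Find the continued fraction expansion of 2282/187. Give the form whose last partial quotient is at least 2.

[12; 4, 1, 11, 1, 2]

2282 = 12*187 + 38
187 = 4*38 + 35
38 = 1*35 + 3
35 = 11*3 + 2
3 = 1*2 + 1
2 = 2*1 + 0  (stop)
So 2282/187 = [12; 4, 1, 11, 1, 2].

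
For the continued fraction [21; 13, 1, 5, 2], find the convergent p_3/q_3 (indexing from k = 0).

1749/83

Using pₖ = aₖpₖ₋₁ + pₖ₋₂, qₖ = aₖqₖ₋₁ + qₖ₋₂ (with p₋₁=1, p₋₂=0, q₋₁=0, q₋₂=1):
  k=0: a=21, p=21, q=1
  k=1: a=13, p=274, q=13
  k=2: a=1, p=295, q=14
  k=3: a=5, p=1749, q=83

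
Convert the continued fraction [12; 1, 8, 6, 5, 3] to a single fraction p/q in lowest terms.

11692/907

Fold from the inside: start with 3/1.
  5 + 1/3 = 16/3
  6 + 3/16 = 99/16
  8 + 16/99 = 808/99
  1 + 99/808 = 907/808
  12 + 808/907 = 11692/907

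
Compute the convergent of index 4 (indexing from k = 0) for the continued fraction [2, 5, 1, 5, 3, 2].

Using pₖ = aₖpₖ₋₁ + pₖ₋₂, qₖ = aₖqₖ₋₁ + qₖ₋₂ (with p₋₁=1, p₋₂=0, q₋₁=0, q₋₂=1):
  k=0: a=2, p=2, q=1
  k=1: a=5, p=11, q=5
  k=2: a=1, p=13, q=6
  k=3: a=5, p=76, q=35
  k=4: a=3, p=241, q=111

241/111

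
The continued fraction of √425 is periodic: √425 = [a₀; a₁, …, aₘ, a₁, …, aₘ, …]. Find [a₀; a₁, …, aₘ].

[20; 1, 1, 1, 1, 1, 1, 40]

a₀ = ⌊√425⌋ = 20.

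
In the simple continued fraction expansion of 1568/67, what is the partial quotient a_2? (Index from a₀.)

2

1568 = 23·67 + 27   →  a_0 = 23
67 = 2·27 + 13   →  a_1 = 2
27 = 2·13 + 1   →  a_2 = 2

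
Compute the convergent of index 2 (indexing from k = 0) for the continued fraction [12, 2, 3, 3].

Using pₖ = aₖpₖ₋₁ + pₖ₋₂, qₖ = aₖqₖ₋₁ + qₖ₋₂ (with p₋₁=1, p₋₂=0, q₋₁=0, q₋₂=1):
  k=0: a=12, p=12, q=1
  k=1: a=2, p=25, q=2
  k=2: a=3, p=87, q=7

87/7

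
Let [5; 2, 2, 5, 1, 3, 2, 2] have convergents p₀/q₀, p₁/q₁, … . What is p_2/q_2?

27/5

Using pₖ = aₖpₖ₋₁ + pₖ₋₂, qₖ = aₖqₖ₋₁ + qₖ₋₂ (with p₋₁=1, p₋₂=0, q₋₁=0, q₋₂=1):
  k=0: a=5, p=5, q=1
  k=1: a=2, p=11, q=2
  k=2: a=2, p=27, q=5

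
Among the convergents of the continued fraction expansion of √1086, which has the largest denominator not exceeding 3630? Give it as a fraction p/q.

47817/1451

√1086 = [32; 1, 20, 1, 64, …] (period length 4).
Convergents:
  p_0/q_0 = 32/1
  p_1/q_1 = 33/1
  p_2/q_2 = 692/21
  p_3/q_3 = 725/22
  p_4/q_4 = 47092/1429
  p_5/q_5 = 47817/1451
  p_6/q_6 = 1003432/30449
q_5 = 1451 ≤ 3630 < 30449 = q_6, so the answer is 47817/1451.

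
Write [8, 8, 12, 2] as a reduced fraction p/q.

Fold from the inside: start with 2/1.
  12 + 1/2 = 25/2
  8 + 2/25 = 202/25
  8 + 25/202 = 1641/202

1641/202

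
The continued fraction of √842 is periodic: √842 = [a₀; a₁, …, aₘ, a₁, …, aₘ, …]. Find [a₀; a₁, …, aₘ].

a₀ = ⌊√842⌋ = 29.
With m₀=0, d₀=1 and mₖ₊₁ = dₖaₖ − mₖ, dₖ₊₁ = (n − mₖ₊₁²)/dₖ, aₖ₊₁ = ⌊(a₀+mₖ₊₁)/dₖ₊₁⌋:
  k=1: m=29, d=1, a=58
d=1 and a=2a₀=58 at k=1, so the next step gives (m, d) = (29, 1) again — its k=1 value — and the period has length 1.

[29; 58]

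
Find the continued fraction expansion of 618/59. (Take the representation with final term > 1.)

618 = 10*59 + 28
59 = 2*28 + 3
28 = 9*3 + 1
3 = 3*1 + 0  (stop)
So 618/59 = [10; 2, 9, 3].

[10; 2, 9, 3]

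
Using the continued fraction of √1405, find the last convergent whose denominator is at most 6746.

167513/4469

√1405 = [37; 2, 14, 2, 74, …] (period length 4).
Convergents:
  p_0/q_0 = 37/1
  p_1/q_1 = 75/2
  p_2/q_2 = 1087/29
  p_3/q_3 = 2249/60
  p_4/q_4 = 167513/4469
  p_5/q_5 = 337275/8998
q_4 = 4469 ≤ 6746 < 8998 = q_5, so the answer is 167513/4469.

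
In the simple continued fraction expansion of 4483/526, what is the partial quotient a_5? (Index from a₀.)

4483 = 8·526 + 275   →  a_0 = 8
526 = 1·275 + 251   →  a_1 = 1
275 = 1·251 + 24   →  a_2 = 1
251 = 10·24 + 11   →  a_3 = 10
24 = 2·11 + 2   →  a_4 = 2
11 = 5·2 + 1   →  a_5 = 5

5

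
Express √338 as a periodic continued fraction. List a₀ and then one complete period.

a₀ = ⌊√338⌋ = 18.

[18; 2, 1, 1, 2, 36]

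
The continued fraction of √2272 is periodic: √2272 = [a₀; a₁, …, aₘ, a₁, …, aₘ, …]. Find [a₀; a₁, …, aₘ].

a₀ = ⌊√2272⌋ = 47.
With m₀=0, d₀=1 and mₖ₊₁ = dₖaₖ − mₖ, dₖ₊₁ = (n − mₖ₊₁²)/dₖ, aₖ₊₁ = ⌊(a₀+mₖ₊₁)/dₖ₊₁⌋:
  k=1: m=47, d=63, a=1
  k=2: m=16, d=32, a=1
  k=3: m=16, d=63, a=1
  k=4: m=47, d=1, a=94
d=1 and a=2a₀=94 at k=4, so the next step gives (m, d) = (47, 63) again — its k=1 value — and the period has length 4.

[47; 1, 1, 1, 94]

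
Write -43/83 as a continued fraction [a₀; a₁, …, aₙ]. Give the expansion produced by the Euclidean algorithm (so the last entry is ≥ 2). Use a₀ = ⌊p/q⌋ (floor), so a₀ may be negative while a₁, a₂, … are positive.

-43 = -1·83 + 40
83 = 2·40 + 3
40 = 13·3 + 1
3 = 3·1 + 0  (stop)
So -43/83 = [-1; 2, 13, 3].

[-1; 2, 13, 3]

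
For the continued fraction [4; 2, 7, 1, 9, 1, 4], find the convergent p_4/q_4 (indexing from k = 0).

751/168

Using pₖ = aₖpₖ₋₁ + pₖ₋₂, qₖ = aₖqₖ₋₁ + qₖ₋₂ (with p₋₁=1, p₋₂=0, q₋₁=0, q₋₂=1):
  k=0: a=4, p=4, q=1
  k=1: a=2, p=9, q=2
  k=2: a=7, p=67, q=15
  k=3: a=1, p=76, q=17
  k=4: a=9, p=751, q=168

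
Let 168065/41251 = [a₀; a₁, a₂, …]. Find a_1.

13

168065 = 4·41251 + 3061   →  a_0 = 4
41251 = 13·3061 + 1458   →  a_1 = 13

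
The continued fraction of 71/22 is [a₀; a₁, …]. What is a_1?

4

71 = 3·22 + 5   →  a_0 = 3
22 = 4·5 + 2   →  a_1 = 4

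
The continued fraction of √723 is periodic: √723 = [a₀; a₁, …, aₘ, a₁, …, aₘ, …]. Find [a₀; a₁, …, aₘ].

a₀ = ⌊√723⌋ = 26.

[26; 1, 7, 1, 52]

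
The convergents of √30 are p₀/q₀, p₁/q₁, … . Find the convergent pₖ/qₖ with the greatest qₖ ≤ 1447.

√30 = [5; 2, 10, …] (period length 2).
Convergents:
  p_0/q_0 = 5/1
  p_1/q_1 = 11/2
  p_2/q_2 = 115/21
  p_3/q_3 = 241/44
  p_4/q_4 = 2525/461
  p_5/q_5 = 5291/966
  p_6/q_6 = 55435/10121
q_5 = 966 ≤ 1447 < 10121 = q_6, so the answer is 5291/966.

5291/966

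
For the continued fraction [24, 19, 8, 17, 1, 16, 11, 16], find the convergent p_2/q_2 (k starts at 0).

3680/153

Using pₖ = aₖpₖ₋₁ + pₖ₋₂, qₖ = aₖqₖ₋₁ + qₖ₋₂ (with p₋₁=1, p₋₂=0, q₋₁=0, q₋₂=1):
  k=0: a=24, p=24, q=1
  k=1: a=19, p=457, q=19
  k=2: a=8, p=3680, q=153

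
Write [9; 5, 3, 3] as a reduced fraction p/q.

487/53

Fold from the inside: start with 3/1.
  3 + 1/3 = 10/3
  5 + 3/10 = 53/10
  9 + 10/53 = 487/53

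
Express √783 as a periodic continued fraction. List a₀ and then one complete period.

[27; 1, 54]

a₀ = ⌊√783⌋ = 27.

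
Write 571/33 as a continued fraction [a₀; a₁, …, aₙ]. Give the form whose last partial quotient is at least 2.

571 = 17×33 + 10
33 = 3×10 + 3
10 = 3×3 + 1
3 = 3×1 + 0  (stop)
So 571/33 = [17; 3, 3, 3].

[17; 3, 3, 3]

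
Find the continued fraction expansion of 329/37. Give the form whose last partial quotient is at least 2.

[8; 1, 8, 4]

329 = 8*37 + 33
37 = 1*33 + 4
33 = 8*4 + 1
4 = 4*1 + 0  (stop)
So 329/37 = [8; 1, 8, 4].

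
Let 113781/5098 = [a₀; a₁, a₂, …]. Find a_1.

113781 = 22·5098 + 1625   →  a_0 = 22
5098 = 3·1625 + 223   →  a_1 = 3

3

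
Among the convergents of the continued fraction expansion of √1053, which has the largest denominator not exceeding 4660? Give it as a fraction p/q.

84305/2598

√1053 = [32; 2, 4, 2, 64, …] (period length 4).
Convergents:
  p_0/q_0 = 32/1
  p_1/q_1 = 65/2
  p_2/q_2 = 292/9
  p_3/q_3 = 649/20
  p_4/q_4 = 41828/1289
  p_5/q_5 = 84305/2598
  p_6/q_6 = 379048/11681
q_5 = 2598 ≤ 4660 < 11681 = q_6, so the answer is 84305/2598.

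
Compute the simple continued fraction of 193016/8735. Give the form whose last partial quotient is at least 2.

193016 = 22*8735 + 846
8735 = 10*846 + 275
846 = 3*275 + 21
275 = 13*21 + 2
21 = 10*2 + 1
2 = 2*1 + 0  (stop)
So 193016/8735 = [22; 10, 3, 13, 10, 2].

[22; 10, 3, 13, 10, 2]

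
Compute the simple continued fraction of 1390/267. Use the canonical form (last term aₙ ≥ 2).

1390 = 5*267 + 55
267 = 4*55 + 47
55 = 1*47 + 8
47 = 5*8 + 7
8 = 1*7 + 1
7 = 7*1 + 0  (stop)
So 1390/267 = [5; 4, 1, 5, 1, 7].

[5; 4, 1, 5, 1, 7]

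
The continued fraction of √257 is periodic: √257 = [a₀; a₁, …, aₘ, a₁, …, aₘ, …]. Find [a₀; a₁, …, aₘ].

[16; 32]

a₀ = ⌊√257⌋ = 16.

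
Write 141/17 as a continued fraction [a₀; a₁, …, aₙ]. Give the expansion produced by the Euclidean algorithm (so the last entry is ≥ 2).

141 = 8·17 + 5
17 = 3·5 + 2
5 = 2·2 + 1
2 = 2·1 + 0  (stop)
So 141/17 = [8; 3, 2, 2].

[8; 3, 2, 2]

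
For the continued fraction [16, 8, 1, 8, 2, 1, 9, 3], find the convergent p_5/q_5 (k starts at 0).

4012/249

Using pₖ = aₖpₖ₋₁ + pₖ₋₂, qₖ = aₖqₖ₋₁ + qₖ₋₂ (with p₋₁=1, p₋₂=0, q₋₁=0, q₋₂=1):
  k=0: a=16, p=16, q=1
  k=1: a=8, p=129, q=8
  k=2: a=1, p=145, q=9
  k=3: a=8, p=1289, q=80
  k=4: a=2, p=2723, q=169
  k=5: a=1, p=4012, q=249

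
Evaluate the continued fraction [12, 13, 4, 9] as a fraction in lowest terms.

Fold from the inside: start with 9/1.
  4 + 1/9 = 37/9
  13 + 9/37 = 490/37
  12 + 37/490 = 5917/490

5917/490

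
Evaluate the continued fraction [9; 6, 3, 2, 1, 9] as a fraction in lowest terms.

Using pₖ = aₖpₖ₋₁ + pₖ₋₂ and qₖ = aₖqₖ₋₁ + qₖ₋₂:
  k=0: a=9, p=9, q=1
  k=1: a=6, p=55, q=6
  k=2: a=3, p=174, q=19
  k=3: a=2, p=403, q=44
  k=4: a=1, p=577, q=63
  k=5: a=9, p=5596, q=611

5596/611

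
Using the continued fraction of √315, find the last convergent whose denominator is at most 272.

√315 = [17; 1, 2, 1, 34, …] (period length 4).
Convergents:
  p_0/q_0 = 17/1
  p_1/q_1 = 18/1
  p_2/q_2 = 53/3
  p_3/q_3 = 71/4
  p_4/q_4 = 2467/139
  p_5/q_5 = 2538/143
  p_6/q_6 = 7543/425
q_5 = 143 ≤ 272 < 425 = q_6, so the answer is 2538/143.

2538/143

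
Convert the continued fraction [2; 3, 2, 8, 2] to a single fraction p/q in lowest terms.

286/125

Fold from the inside: start with 2/1.
  8 + 1/2 = 17/2
  2 + 2/17 = 36/17
  3 + 17/36 = 125/36
  2 + 36/125 = 286/125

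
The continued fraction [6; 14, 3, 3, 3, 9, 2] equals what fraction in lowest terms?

Using pₖ = aₖpₖ₋₁ + pₖ₋₂ and qₖ = aₖqₖ₋₁ + qₖ₋₂:
  k=0: a=6, p=6, q=1
  k=1: a=14, p=85, q=14
  k=2: a=3, p=261, q=43
  k=3: a=3, p=868, q=143
  k=4: a=3, p=2865, q=472
  k=5: a=9, p=26653, q=4391
  k=6: a=2, p=56171, q=9254

56171/9254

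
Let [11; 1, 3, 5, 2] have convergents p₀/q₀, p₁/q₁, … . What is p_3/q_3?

Using pₖ = aₖpₖ₋₁ + pₖ₋₂, qₖ = aₖqₖ₋₁ + qₖ₋₂ (with p₋₁=1, p₋₂=0, q₋₁=0, q₋₂=1):
  k=0: a=11, p=11, q=1
  k=1: a=1, p=12, q=1
  k=2: a=3, p=47, q=4
  k=3: a=5, p=247, q=21

247/21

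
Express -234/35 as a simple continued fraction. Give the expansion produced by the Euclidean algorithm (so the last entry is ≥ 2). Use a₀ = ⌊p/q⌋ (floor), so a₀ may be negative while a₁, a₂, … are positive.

[-7; 3, 5, 2]

-234 = -7*35 + 11
35 = 3*11 + 2
11 = 5*2 + 1
2 = 2*1 + 0  (stop)
So -234/35 = [-7; 3, 5, 2].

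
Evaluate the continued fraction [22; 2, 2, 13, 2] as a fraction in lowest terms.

Fold from the inside: start with 2/1.
  13 + 1/2 = 27/2
  2 + 2/27 = 56/27
  2 + 27/56 = 139/56
  22 + 56/139 = 3114/139

3114/139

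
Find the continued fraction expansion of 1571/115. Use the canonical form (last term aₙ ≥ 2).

1571 = 13·115 + 76
115 = 1·76 + 39
76 = 1·39 + 37
39 = 1·37 + 2
37 = 18·2 + 1
2 = 2·1 + 0  (stop)
So 1571/115 = [13; 1, 1, 1, 18, 2].

[13; 1, 1, 1, 18, 2]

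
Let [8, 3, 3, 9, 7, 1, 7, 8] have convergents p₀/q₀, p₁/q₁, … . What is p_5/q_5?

6259/754

Using pₖ = aₖpₖ₋₁ + pₖ₋₂, qₖ = aₖqₖ₋₁ + qₖ₋₂ (with p₋₁=1, p₋₂=0, q₋₁=0, q₋₂=1):
  k=0: a=8, p=8, q=1
  k=1: a=3, p=25, q=3
  k=2: a=3, p=83, q=10
  k=3: a=9, p=772, q=93
  k=4: a=7, p=5487, q=661
  k=5: a=1, p=6259, q=754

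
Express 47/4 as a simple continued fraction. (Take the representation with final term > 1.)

47 = 11*4 + 3
4 = 1*3 + 1
3 = 3*1 + 0  (stop)
So 47/4 = [11; 1, 3].

[11; 1, 3]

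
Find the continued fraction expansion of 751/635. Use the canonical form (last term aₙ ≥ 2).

751 = 1×635 + 116
635 = 5×116 + 55
116 = 2×55 + 6
55 = 9×6 + 1
6 = 6×1 + 0  (stop)
So 751/635 = [1; 5, 2, 9, 6].

[1; 5, 2, 9, 6]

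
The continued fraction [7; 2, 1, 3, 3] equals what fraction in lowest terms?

265/36

Using pₖ = aₖpₖ₋₁ + pₖ₋₂ and qₖ = aₖqₖ₋₁ + qₖ₋₂:
  k=0: a=7, p=7, q=1
  k=1: a=2, p=15, q=2
  k=2: a=1, p=22, q=3
  k=3: a=3, p=81, q=11
  k=4: a=3, p=265, q=36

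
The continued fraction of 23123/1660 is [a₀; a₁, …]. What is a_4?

23123 = 13·1660 + 1543   →  a_0 = 13
1660 = 1·1543 + 117   →  a_1 = 1
1543 = 13·117 + 22   →  a_2 = 13
117 = 5·22 + 7   →  a_3 = 5
22 = 3·7 + 1   →  a_4 = 3

3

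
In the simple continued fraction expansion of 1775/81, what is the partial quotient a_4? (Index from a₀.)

1

1775 = 21·81 + 74   →  a_0 = 21
81 = 1·74 + 7   →  a_1 = 1
74 = 10·7 + 4   →  a_2 = 10
7 = 1·4 + 3   →  a_3 = 1
4 = 1·3 + 1   →  a_4 = 1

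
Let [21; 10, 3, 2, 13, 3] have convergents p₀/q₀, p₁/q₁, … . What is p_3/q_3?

1519/72

Using pₖ = aₖpₖ₋₁ + pₖ₋₂, qₖ = aₖqₖ₋₁ + qₖ₋₂ (with p₋₁=1, p₋₂=0, q₋₁=0, q₋₂=1):
  k=0: a=21, p=21, q=1
  k=1: a=10, p=211, q=10
  k=2: a=3, p=654, q=31
  k=3: a=2, p=1519, q=72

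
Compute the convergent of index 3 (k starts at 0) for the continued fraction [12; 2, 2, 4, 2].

Using pₖ = aₖpₖ₋₁ + pₖ₋₂, qₖ = aₖqₖ₋₁ + qₖ₋₂ (with p₋₁=1, p₋₂=0, q₋₁=0, q₋₂=1):
  k=0: a=12, p=12, q=1
  k=1: a=2, p=25, q=2
  k=2: a=2, p=62, q=5
  k=3: a=4, p=273, q=22

273/22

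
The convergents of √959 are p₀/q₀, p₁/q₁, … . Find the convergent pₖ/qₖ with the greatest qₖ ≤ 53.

960/31

√959 = [30; 1, 29, 1, 60, …] (period length 4).
Convergents:
  p_0/q_0 = 30/1
  p_1/q_1 = 31/1
  p_2/q_2 = 929/30
  p_3/q_3 = 960/31
  p_4/q_4 = 58529/1890
q_3 = 31 ≤ 53 < 1890 = q_4, so the answer is 960/31.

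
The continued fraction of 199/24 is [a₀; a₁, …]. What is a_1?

3

199 = 8·24 + 7   →  a_0 = 8
24 = 3·7 + 3   →  a_1 = 3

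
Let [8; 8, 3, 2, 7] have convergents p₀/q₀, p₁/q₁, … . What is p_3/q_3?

471/58

Using pₖ = aₖpₖ₋₁ + pₖ₋₂, qₖ = aₖqₖ₋₁ + qₖ₋₂ (with p₋₁=1, p₋₂=0, q₋₁=0, q₋₂=1):
  k=0: a=8, p=8, q=1
  k=1: a=8, p=65, q=8
  k=2: a=3, p=203, q=25
  k=3: a=2, p=471, q=58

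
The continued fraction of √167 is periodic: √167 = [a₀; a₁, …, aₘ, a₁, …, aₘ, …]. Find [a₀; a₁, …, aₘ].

a₀ = ⌊√167⌋ = 12.
With m₀=0, d₀=1 and mₖ₊₁ = dₖaₖ − mₖ, dₖ₊₁ = (n − mₖ₊₁²)/dₖ, aₖ₊₁ = ⌊(a₀+mₖ₊₁)/dₖ₊₁⌋:
  k=1: m=12, d=23, a=1
  k=2: m=11, d=2, a=11
  k=3: m=11, d=23, a=1
  k=4: m=12, d=1, a=24
d=1 and a=2a₀=24 at k=4, so the next step gives (m, d) = (12, 23) again — its k=1 value — and the period has length 4.

[12; 1, 11, 1, 24]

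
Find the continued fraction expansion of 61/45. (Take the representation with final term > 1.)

[1; 2, 1, 4, 3]

61 = 1*45 + 16
45 = 2*16 + 13
16 = 1*13 + 3
13 = 4*3 + 1
3 = 3*1 + 0  (stop)
So 61/45 = [1; 2, 1, 4, 3].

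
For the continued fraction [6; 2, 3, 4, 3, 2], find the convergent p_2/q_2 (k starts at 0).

45/7

Using pₖ = aₖpₖ₋₁ + pₖ₋₂, qₖ = aₖqₖ₋₁ + qₖ₋₂ (with p₋₁=1, p₋₂=0, q₋₁=0, q₋₂=1):
  k=0: a=6, p=6, q=1
  k=1: a=2, p=13, q=2
  k=2: a=3, p=45, q=7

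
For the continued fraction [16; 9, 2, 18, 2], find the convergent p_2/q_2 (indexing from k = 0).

Using pₖ = aₖpₖ₋₁ + pₖ₋₂, qₖ = aₖqₖ₋₁ + qₖ₋₂ (with p₋₁=1, p₋₂=0, q₋₁=0, q₋₂=1):
  k=0: a=16, p=16, q=1
  k=1: a=9, p=145, q=9
  k=2: a=2, p=306, q=19

306/19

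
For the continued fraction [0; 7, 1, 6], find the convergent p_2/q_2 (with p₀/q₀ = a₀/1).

1/8

Using pₖ = aₖpₖ₋₁ + pₖ₋₂, qₖ = aₖqₖ₋₁ + qₖ₋₂ (with p₋₁=1, p₋₂=0, q₋₁=0, q₋₂=1):
  k=0: a=0, p=0, q=1
  k=1: a=7, p=1, q=7
  k=2: a=1, p=1, q=8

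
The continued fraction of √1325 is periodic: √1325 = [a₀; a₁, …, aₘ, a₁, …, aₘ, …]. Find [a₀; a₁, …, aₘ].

[36; 2, 2, 72]

a₀ = ⌊√1325⌋ = 36.
With m₀=0, d₀=1 and mₖ₊₁ = dₖaₖ − mₖ, dₖ₊₁ = (n − mₖ₊₁²)/dₖ, aₖ₊₁ = ⌊(a₀+mₖ₊₁)/dₖ₊₁⌋:
  k=1: m=36, d=29, a=2
  k=2: m=22, d=29, a=2
  k=3: m=36, d=1, a=72
d=1 and a=2a₀=72 at k=3, so the next step gives (m, d) = (36, 29) again — its k=1 value — and the period has length 3.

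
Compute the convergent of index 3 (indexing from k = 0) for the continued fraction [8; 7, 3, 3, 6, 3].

Using pₖ = aₖpₖ₋₁ + pₖ₋₂, qₖ = aₖqₖ₋₁ + qₖ₋₂ (with p₋₁=1, p₋₂=0, q₋₁=0, q₋₂=1):
  k=0: a=8, p=8, q=1
  k=1: a=7, p=57, q=7
  k=2: a=3, p=179, q=22
  k=3: a=3, p=594, q=73

594/73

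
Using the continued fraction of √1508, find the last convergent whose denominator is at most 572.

18135/467

√1508 = [38; 1, 4, 1, 76, …] (period length 4).
Convergents:
  p_0/q_0 = 38/1
  p_1/q_1 = 39/1
  p_2/q_2 = 194/5
  p_3/q_3 = 233/6
  p_4/q_4 = 17902/461
  p_5/q_5 = 18135/467
  p_6/q_6 = 90442/2329
q_5 = 467 ≤ 572 < 2329 = q_6, so the answer is 18135/467.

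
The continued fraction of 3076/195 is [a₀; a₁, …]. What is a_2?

3076 = 15·195 + 151   →  a_0 = 15
195 = 1·151 + 44   →  a_1 = 1
151 = 3·44 + 19   →  a_2 = 3

3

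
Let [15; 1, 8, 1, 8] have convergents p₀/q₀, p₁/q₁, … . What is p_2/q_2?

143/9

Using pₖ = aₖpₖ₋₁ + pₖ₋₂, qₖ = aₖqₖ₋₁ + qₖ₋₂ (with p₋₁=1, p₋₂=0, q₋₁=0, q₋₂=1):
  k=0: a=15, p=15, q=1
  k=1: a=1, p=16, q=1
  k=2: a=8, p=143, q=9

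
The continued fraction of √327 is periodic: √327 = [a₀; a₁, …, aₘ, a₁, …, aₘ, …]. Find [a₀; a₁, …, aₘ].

[18; 12, 36]

a₀ = ⌊√327⌋ = 18.
With m₀=0, d₀=1 and mₖ₊₁ = dₖaₖ − mₖ, dₖ₊₁ = (n − mₖ₊₁²)/dₖ, aₖ₊₁ = ⌊(a₀+mₖ₊₁)/dₖ₊₁⌋:
  k=1: m=18, d=3, a=12
  k=2: m=18, d=1, a=36
d=1 and a=2a₀=36 at k=2, so the next step gives (m, d) = (18, 3) again — its k=1 value — and the period has length 2.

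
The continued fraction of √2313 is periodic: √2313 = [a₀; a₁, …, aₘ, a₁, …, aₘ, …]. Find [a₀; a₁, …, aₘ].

[48; 10, 1, 2, 10, 2, 1, 10, 96]

a₀ = ⌊√2313⌋ = 48.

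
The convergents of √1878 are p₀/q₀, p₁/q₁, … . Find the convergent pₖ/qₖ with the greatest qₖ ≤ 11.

130/3

√1878 = [43; 2, 1, 42, 1, 2, 86, …] (period length 6).
Convergents:
  p_0/q_0 = 43/1
  p_1/q_1 = 87/2
  p_2/q_2 = 130/3
  p_3/q_3 = 5547/128
q_2 = 3 ≤ 11 < 128 = q_3, so the answer is 130/3.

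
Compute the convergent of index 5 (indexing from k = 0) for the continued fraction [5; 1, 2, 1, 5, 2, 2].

Using pₖ = aₖpₖ₋₁ + pₖ₋₂, qₖ = aₖqₖ₋₁ + qₖ₋₂ (with p₋₁=1, p₋₂=0, q₋₁=0, q₋₂=1):
  k=0: a=5, p=5, q=1
  k=1: a=1, p=6, q=1
  k=2: a=2, p=17, q=3
  k=3: a=1, p=23, q=4
  k=4: a=5, p=132, q=23
  k=5: a=2, p=287, q=50

287/50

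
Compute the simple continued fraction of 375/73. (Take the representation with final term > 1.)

[5; 7, 3, 3]

375 = 5*73 + 10
73 = 7*10 + 3
10 = 3*3 + 1
3 = 3*1 + 0  (stop)
So 375/73 = [5; 7, 3, 3].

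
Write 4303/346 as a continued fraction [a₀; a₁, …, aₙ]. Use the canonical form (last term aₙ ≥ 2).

[12; 2, 3, 2, 3, 6]

4303 = 12·346 + 151
346 = 2·151 + 44
151 = 3·44 + 19
44 = 2·19 + 6
19 = 3·6 + 1
6 = 6·1 + 0  (stop)
So 4303/346 = [12; 2, 3, 2, 3, 6].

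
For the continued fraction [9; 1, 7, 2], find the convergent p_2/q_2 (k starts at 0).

79/8

Using pₖ = aₖpₖ₋₁ + pₖ₋₂, qₖ = aₖqₖ₋₁ + qₖ₋₂ (with p₋₁=1, p₋₂=0, q₋₁=0, q₋₂=1):
  k=0: a=9, p=9, q=1
  k=1: a=1, p=10, q=1
  k=2: a=7, p=79, q=8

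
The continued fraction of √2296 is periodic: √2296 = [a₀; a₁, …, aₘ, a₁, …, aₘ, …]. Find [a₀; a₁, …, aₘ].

[47; 1, 10, 1, 94]

a₀ = ⌊√2296⌋ = 47.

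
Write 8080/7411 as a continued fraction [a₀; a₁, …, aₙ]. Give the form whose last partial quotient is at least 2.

8080 = 1×7411 + 669
7411 = 11×669 + 52
669 = 12×52 + 45
52 = 1×45 + 7
45 = 6×7 + 3
7 = 2×3 + 1
3 = 3×1 + 0  (stop)
So 8080/7411 = [1; 11, 12, 1, 6, 2, 3].

[1; 11, 12, 1, 6, 2, 3]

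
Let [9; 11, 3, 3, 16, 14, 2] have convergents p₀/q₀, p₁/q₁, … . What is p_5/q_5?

Using pₖ = aₖpₖ₋₁ + pₖ₋₂, qₖ = aₖqₖ₋₁ + qₖ₋₂ (with p₋₁=1, p₋₂=0, q₋₁=0, q₋₂=1):
  k=0: a=9, p=9, q=1
  k=1: a=11, p=100, q=11
  k=2: a=3, p=309, q=34
  k=3: a=3, p=1027, q=113
  k=4: a=16, p=16741, q=1842
  k=5: a=14, p=235401, q=25901

235401/25901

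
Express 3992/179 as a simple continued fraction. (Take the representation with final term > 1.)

3992 = 22·179 + 54
179 = 3·54 + 17
54 = 3·17 + 3
17 = 5·3 + 2
3 = 1·2 + 1
2 = 2·1 + 0  (stop)
So 3992/179 = [22; 3, 3, 5, 1, 2].

[22; 3, 3, 5, 1, 2]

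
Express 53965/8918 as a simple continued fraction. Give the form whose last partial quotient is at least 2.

53965 = 6*8918 + 457
8918 = 19*457 + 235
457 = 1*235 + 222
235 = 1*222 + 13
222 = 17*13 + 1
13 = 13*1 + 0  (stop)
So 53965/8918 = [6; 19, 1, 1, 17, 13].

[6; 19, 1, 1, 17, 13]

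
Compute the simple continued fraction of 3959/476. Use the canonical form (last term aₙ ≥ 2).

[8; 3, 6, 1, 1, 3, 3]

3959 = 8×476 + 151
476 = 3×151 + 23
151 = 6×23 + 13
23 = 1×13 + 10
13 = 1×10 + 3
10 = 3×3 + 1
3 = 3×1 + 0  (stop)
So 3959/476 = [8; 3, 6, 1, 1, 3, 3].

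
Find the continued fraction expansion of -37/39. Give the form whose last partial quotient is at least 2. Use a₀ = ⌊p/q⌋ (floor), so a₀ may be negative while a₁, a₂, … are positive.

-37 = -1*39 + 2
39 = 19*2 + 1
2 = 2*1 + 0  (stop)
So -37/39 = [-1; 19, 2].

[-1; 19, 2]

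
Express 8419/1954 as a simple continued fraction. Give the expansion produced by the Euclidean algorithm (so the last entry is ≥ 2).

[4; 3, 4, 6, 3, 3, 2]

8419 = 4·1954 + 603
1954 = 3·603 + 145
603 = 4·145 + 23
145 = 6·23 + 7
23 = 3·7 + 2
7 = 3·2 + 1
2 = 2·1 + 0  (stop)
So 8419/1954 = [4; 3, 4, 6, 3, 3, 2].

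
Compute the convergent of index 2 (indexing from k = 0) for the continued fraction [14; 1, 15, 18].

239/16

Using pₖ = aₖpₖ₋₁ + pₖ₋₂, qₖ = aₖqₖ₋₁ + qₖ₋₂ (with p₋₁=1, p₋₂=0, q₋₁=0, q₋₂=1):
  k=0: a=14, p=14, q=1
  k=1: a=1, p=15, q=1
  k=2: a=15, p=239, q=16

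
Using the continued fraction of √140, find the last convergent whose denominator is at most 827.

√140 = [11; 1, 4, 1, 22, …] (period length 4).
Convergents:
  p_0/q_0 = 11/1
  p_1/q_1 = 12/1
  p_2/q_2 = 59/5
  p_3/q_3 = 71/6
  p_4/q_4 = 1621/137
  p_5/q_5 = 1692/143
  p_6/q_6 = 8389/709
  p_7/q_7 = 10081/852
q_6 = 709 ≤ 827 < 852 = q_7, so the answer is 8389/709.

8389/709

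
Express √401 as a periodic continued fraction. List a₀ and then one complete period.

a₀ = ⌊√401⌋ = 20.
With m₀=0, d₀=1 and mₖ₊₁ = dₖaₖ − mₖ, dₖ₊₁ = (n − mₖ₊₁²)/dₖ, aₖ₊₁ = ⌊(a₀+mₖ₊₁)/dₖ₊₁⌋:
  k=1: m=20, d=1, a=40
d=1 and a=2a₀=40 at k=1, so the next step gives (m, d) = (20, 1) again — its k=1 value — and the period has length 1.

[20; 40]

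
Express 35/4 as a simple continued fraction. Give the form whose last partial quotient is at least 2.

35 = 8*4 + 3
4 = 1*3 + 1
3 = 3*1 + 0  (stop)
So 35/4 = [8; 1, 3].

[8; 1, 3]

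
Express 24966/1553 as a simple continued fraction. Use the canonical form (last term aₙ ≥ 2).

24966 = 16·1553 + 118
1553 = 13·118 + 19
118 = 6·19 + 4
19 = 4·4 + 3
4 = 1·3 + 1
3 = 3·1 + 0  (stop)
So 24966/1553 = [16; 13, 6, 4, 1, 3].

[16; 13, 6, 4, 1, 3]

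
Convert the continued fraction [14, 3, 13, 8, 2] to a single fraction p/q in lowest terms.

9827/686

Fold from the inside: start with 2/1.
  8 + 1/2 = 17/2
  13 + 2/17 = 223/17
  3 + 17/223 = 686/223
  14 + 223/686 = 9827/686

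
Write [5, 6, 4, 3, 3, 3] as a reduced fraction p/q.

Fold from the inside: start with 3/1.
  3 + 1/3 = 10/3
  3 + 3/10 = 33/10
  4 + 10/33 = 142/33
  6 + 33/142 = 885/142
  5 + 142/885 = 4567/885

4567/885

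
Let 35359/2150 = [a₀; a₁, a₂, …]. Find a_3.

35359 = 16·2150 + 959   →  a_0 = 16
2150 = 2·959 + 232   →  a_1 = 2
959 = 4·232 + 31   →  a_2 = 4
232 = 7·31 + 15   →  a_3 = 7

7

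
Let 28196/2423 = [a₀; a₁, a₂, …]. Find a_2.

28196 = 11·2423 + 1543   →  a_0 = 11
2423 = 1·1543 + 880   →  a_1 = 1
1543 = 1·880 + 663   →  a_2 = 1

1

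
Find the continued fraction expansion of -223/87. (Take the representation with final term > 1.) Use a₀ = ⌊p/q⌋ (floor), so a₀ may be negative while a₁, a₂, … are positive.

-223 = -3·87 + 38
87 = 2·38 + 11
38 = 3·11 + 5
11 = 2·5 + 1
5 = 5·1 + 0  (stop)
So -223/87 = [-3; 2, 3, 2, 5].

[-3; 2, 3, 2, 5]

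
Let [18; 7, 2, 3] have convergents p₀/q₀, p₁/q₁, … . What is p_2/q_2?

Using pₖ = aₖpₖ₋₁ + pₖ₋₂, qₖ = aₖqₖ₋₁ + qₖ₋₂ (with p₋₁=1, p₋₂=0, q₋₁=0, q₋₂=1):
  k=0: a=18, p=18, q=1
  k=1: a=7, p=127, q=7
  k=2: a=2, p=272, q=15

272/15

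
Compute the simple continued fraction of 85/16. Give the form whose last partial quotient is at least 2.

[5; 3, 5]

85 = 5*16 + 5
16 = 3*5 + 1
5 = 5*1 + 0  (stop)
So 85/16 = [5; 3, 5].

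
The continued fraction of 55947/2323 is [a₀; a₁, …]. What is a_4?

55947 = 24·2323 + 195   →  a_0 = 24
2323 = 11·195 + 178   →  a_1 = 11
195 = 1·178 + 17   →  a_2 = 1
178 = 10·17 + 8   →  a_3 = 10
17 = 2·8 + 1   →  a_4 = 2

2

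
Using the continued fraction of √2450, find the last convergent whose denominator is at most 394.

√2450 = [49; 2, 98, …] (period length 2).
Convergents:
  p_0/q_0 = 49/1
  p_1/q_1 = 99/2
  p_2/q_2 = 9751/197
  p_3/q_3 = 19601/396
q_2 = 197 ≤ 394 < 396 = q_3, so the answer is 9751/197.

9751/197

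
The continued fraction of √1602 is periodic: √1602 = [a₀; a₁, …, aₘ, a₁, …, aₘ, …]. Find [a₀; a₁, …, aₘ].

a₀ = ⌊√1602⌋ = 40.
With m₀=0, d₀=1 and mₖ₊₁ = dₖaₖ − mₖ, dₖ₊₁ = (n − mₖ₊₁²)/dₖ, aₖ₊₁ = ⌊(a₀+mₖ₊₁)/dₖ₊₁⌋:
  k=1: m=40, d=2, a=40
  k=2: m=40, d=1, a=80
d=1 and a=2a₀=80 at k=2, so the next step gives (m, d) = (40, 2) again — its k=1 value — and the period has length 2.

[40; 40, 80]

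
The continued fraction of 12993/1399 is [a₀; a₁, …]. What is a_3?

12993 = 9·1399 + 402   →  a_0 = 9
1399 = 3·402 + 193   →  a_1 = 3
402 = 2·193 + 16   →  a_2 = 2
193 = 12·16 + 1   →  a_3 = 12

12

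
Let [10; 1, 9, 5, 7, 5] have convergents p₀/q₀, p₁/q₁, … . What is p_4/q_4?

Using pₖ = aₖpₖ₋₁ + pₖ₋₂, qₖ = aₖqₖ₋₁ + qₖ₋₂ (with p₋₁=1, p₋₂=0, q₋₁=0, q₋₂=1):
  k=0: a=10, p=10, q=1
  k=1: a=1, p=11, q=1
  k=2: a=9, p=109, q=10
  k=3: a=5, p=556, q=51
  k=4: a=7, p=4001, q=367

4001/367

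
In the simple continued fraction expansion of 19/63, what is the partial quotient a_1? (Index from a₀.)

3

19 = 0·63 + 19   →  a_0 = 0
63 = 3·19 + 6   →  a_1 = 3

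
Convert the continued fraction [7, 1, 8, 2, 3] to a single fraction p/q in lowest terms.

Fold from the inside: start with 3/1.
  2 + 1/3 = 7/3
  8 + 3/7 = 59/7
  1 + 7/59 = 66/59
  7 + 59/66 = 521/66

521/66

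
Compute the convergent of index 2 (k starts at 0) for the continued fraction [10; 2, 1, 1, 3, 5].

31/3

Using pₖ = aₖpₖ₋₁ + pₖ₋₂, qₖ = aₖqₖ₋₁ + qₖ₋₂ (with p₋₁=1, p₋₂=0, q₋₁=0, q₋₂=1):
  k=0: a=10, p=10, q=1
  k=1: a=2, p=21, q=2
  k=2: a=1, p=31, q=3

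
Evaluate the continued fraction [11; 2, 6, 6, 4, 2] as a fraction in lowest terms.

8551/746

Fold from the inside: start with 2/1.
  4 + 1/2 = 9/2
  6 + 2/9 = 56/9
  6 + 9/56 = 345/56
  2 + 56/345 = 746/345
  11 + 345/746 = 8551/746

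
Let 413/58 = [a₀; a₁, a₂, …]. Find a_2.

3

413 = 7·58 + 7   →  a_0 = 7
58 = 8·7 + 2   →  a_1 = 8
7 = 3·2 + 1   →  a_2 = 3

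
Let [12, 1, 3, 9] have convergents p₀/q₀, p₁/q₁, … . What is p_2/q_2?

Using pₖ = aₖpₖ₋₁ + pₖ₋₂, qₖ = aₖqₖ₋₁ + qₖ₋₂ (with p₋₁=1, p₋₂=0, q₋₁=0, q₋₂=1):
  k=0: a=12, p=12, q=1
  k=1: a=1, p=13, q=1
  k=2: a=3, p=51, q=4

51/4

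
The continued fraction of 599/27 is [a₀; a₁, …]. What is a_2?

599 = 22·27 + 5   →  a_0 = 22
27 = 5·5 + 2   →  a_1 = 5
5 = 2·2 + 1   →  a_2 = 2

2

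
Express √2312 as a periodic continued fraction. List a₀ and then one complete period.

[48; 12, 96]

a₀ = ⌊√2312⌋ = 48.
With m₀=0, d₀=1 and mₖ₊₁ = dₖaₖ − mₖ, dₖ₊₁ = (n − mₖ₊₁²)/dₖ, aₖ₊₁ = ⌊(a₀+mₖ₊₁)/dₖ₊₁⌋:
  k=1: m=48, d=8, a=12
  k=2: m=48, d=1, a=96
d=1 and a=2a₀=96 at k=2, so the next step gives (m, d) = (48, 8) again — its k=1 value — and the period has length 2.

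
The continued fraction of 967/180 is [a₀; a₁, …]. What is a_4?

967 = 5·180 + 67   →  a_0 = 5
180 = 2·67 + 46   →  a_1 = 2
67 = 1·46 + 21   →  a_2 = 1
46 = 2·21 + 4   →  a_3 = 2
21 = 5·4 + 1   →  a_4 = 5

5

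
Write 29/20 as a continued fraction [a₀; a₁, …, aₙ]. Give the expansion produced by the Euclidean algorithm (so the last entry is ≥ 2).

[1; 2, 4, 2]

29 = 1·20 + 9
20 = 2·9 + 2
9 = 4·2 + 1
2 = 2·1 + 0  (stop)
So 29/20 = [1; 2, 4, 2].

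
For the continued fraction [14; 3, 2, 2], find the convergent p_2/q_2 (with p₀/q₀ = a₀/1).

100/7

Using pₖ = aₖpₖ₋₁ + pₖ₋₂, qₖ = aₖqₖ₋₁ + qₖ₋₂ (with p₋₁=1, p₋₂=0, q₋₁=0, q₋₂=1):
  k=0: a=14, p=14, q=1
  k=1: a=3, p=43, q=3
  k=2: a=2, p=100, q=7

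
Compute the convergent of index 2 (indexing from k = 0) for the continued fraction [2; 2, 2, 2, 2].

Using pₖ = aₖpₖ₋₁ + pₖ₋₂, qₖ = aₖqₖ₋₁ + qₖ₋₂ (with p₋₁=1, p₋₂=0, q₋₁=0, q₋₂=1):
  k=0: a=2, p=2, q=1
  k=1: a=2, p=5, q=2
  k=2: a=2, p=12, q=5

12/5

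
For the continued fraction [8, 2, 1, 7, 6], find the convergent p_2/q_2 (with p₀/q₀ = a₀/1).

Using pₖ = aₖpₖ₋₁ + pₖ₋₂, qₖ = aₖqₖ₋₁ + qₖ₋₂ (with p₋₁=1, p₋₂=0, q₋₁=0, q₋₂=1):
  k=0: a=8, p=8, q=1
  k=1: a=2, p=17, q=2
  k=2: a=1, p=25, q=3

25/3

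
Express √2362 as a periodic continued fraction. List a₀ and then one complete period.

a₀ = ⌊√2362⌋ = 48.
With m₀=0, d₀=1 and mₖ₊₁ = dₖaₖ − mₖ, dₖ₊₁ = (n − mₖ₊₁²)/dₖ, aₖ₊₁ = ⌊(a₀+mₖ₊₁)/dₖ₊₁⌋:
  k=1: m=48, d=58, a=1
  k=2: m=10, d=39, a=1
  k=3: m=29, d=39, a=1
  k=4: m=10, d=58, a=1
  k=5: m=48, d=1, a=96
d=1 and a=2a₀=96 at k=5, so the next step gives (m, d) = (48, 58) again — its k=1 value — and the period has length 5.

[48; 1, 1, 1, 1, 96]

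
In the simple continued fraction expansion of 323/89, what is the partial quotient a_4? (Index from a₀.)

2

323 = 3·89 + 56   →  a_0 = 3
89 = 1·56 + 33   →  a_1 = 1
56 = 1·33 + 23   →  a_2 = 1
33 = 1·23 + 10   →  a_3 = 1
23 = 2·10 + 3   →  a_4 = 2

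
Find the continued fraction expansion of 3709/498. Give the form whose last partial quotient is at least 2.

[7; 2, 4, 3, 2, 7]

3709 = 7×498 + 223
498 = 2×223 + 52
223 = 4×52 + 15
52 = 3×15 + 7
15 = 2×7 + 1
7 = 7×1 + 0  (stop)
So 3709/498 = [7; 2, 4, 3, 2, 7].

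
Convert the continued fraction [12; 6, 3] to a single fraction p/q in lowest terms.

231/19

Fold from the inside: start with 3/1.
  6 + 1/3 = 19/3
  12 + 3/19 = 231/19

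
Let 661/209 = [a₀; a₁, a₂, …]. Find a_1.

661 = 3·209 + 34   →  a_0 = 3
209 = 6·34 + 5   →  a_1 = 6

6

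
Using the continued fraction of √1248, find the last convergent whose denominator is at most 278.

√1248 = [35; 3, 17, 3, 70, …] (period length 4).
Convergents:
  p_0/q_0 = 35/1
  p_1/q_1 = 106/3
  p_2/q_2 = 1837/52
  p_3/q_3 = 5617/159
  p_4/q_4 = 395027/11182
q_3 = 159 ≤ 278 < 11182 = q_4, so the answer is 5617/159.

5617/159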